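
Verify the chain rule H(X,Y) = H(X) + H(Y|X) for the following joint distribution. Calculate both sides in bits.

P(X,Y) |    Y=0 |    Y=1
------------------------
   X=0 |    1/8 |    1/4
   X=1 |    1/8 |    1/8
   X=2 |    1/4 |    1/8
H(X,Y) = 2.5000, H(X) = 1.5613, H(Y|X) = 0.9387 (all in bits)

Chain rule: H(X,Y) = H(X) + H(Y|X)

Left side — joint entropy directly:
H(X,Y) = -Σ p(x,y) log p(x,y) = 2.5000 bits

Right side — compute H(Y|X) from the conditional distributions:
P(X) = (3/8, 1/4, 3/8), so H(X) = 1.5613 bits
H(Y|X) = Σ_x P(X=x) · H(Y|X=x):
  P(Y|X=0) = (1/3, 2/3), H(Y|X=0) = 0.9183, weight P(X=0) = 3/8
  P(Y|X=1) = (1/2, 1/2), H(Y|X=1) = 1.0000, weight P(X=1) = 1/4
  P(Y|X=2) = (2/3, 1/3), H(Y|X=2) = 0.9183, weight P(X=2) = 3/8
H(Y|X) = 0.9387 bits

H(X) + H(Y|X) = 1.5613 + 0.9387 = 2.5000 bits

Both sides equal 2.5000 bits. ✓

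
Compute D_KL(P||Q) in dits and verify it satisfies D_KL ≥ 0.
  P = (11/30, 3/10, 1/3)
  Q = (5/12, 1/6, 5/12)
0.0239 dits

KL divergence satisfies the Gibbs inequality: D_KL(P||Q) ≥ 0 for all distributions P, Q.

D_KL(P||Q) = Σ p(x) log(p(x)/q(x))
Term by term:
  x=0: 11/30 × log_10[(11/30)/(5/12)] = -0.0204
  x=1: 3/10 × log_10[(3/10)/(1/6)] = 0.0766
  x=2: 1/3 × log_10[(1/3)/(5/12)] = -0.0323
D_KL(P||Q) = 0.0239 dits

D_KL(P||Q) = 0.0239 ≥ 0 ✓

This non-negativity is a fundamental property: relative entropy cannot be negative because it measures how different Q is from P.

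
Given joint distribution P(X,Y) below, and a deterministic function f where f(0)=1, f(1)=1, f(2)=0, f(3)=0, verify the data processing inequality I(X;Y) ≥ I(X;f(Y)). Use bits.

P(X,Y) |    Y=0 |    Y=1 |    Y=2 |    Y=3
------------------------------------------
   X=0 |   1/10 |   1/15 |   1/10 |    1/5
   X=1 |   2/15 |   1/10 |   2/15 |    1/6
I(X;Y) = 0.0107, I(X;f(Y)) = 0.0048, inequality holds: 0.0107 ≥ 0.0048

Data Processing Inequality: For any Markov chain X → Y → Z, we have I(X;Y) ≥ I(X;Z).

Here Z = f(Y) is a deterministic function of Y, forming X → Y → Z.

Original I(X;Y) = 0.0107 bits

After applying f:
P(X,Z) where Z=f(Y):
- P(X,Z=0) = P(X,Y=2) + P(X,Y=3)
- P(X,Z=1) = P(X,Y=0) + P(X,Y=1)

I(X;Z) = I(X;f(Y)) = 0.0048 bits

Verification: 0.0107 ≥ 0.0048 ✓

Information cannot be created by processing; the function f can only lose information about X.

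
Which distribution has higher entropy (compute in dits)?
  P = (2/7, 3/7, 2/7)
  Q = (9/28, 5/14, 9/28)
Q

Computing entropies in dits:
H(P) = 0.4686
H(Q) = 0.4766

Distribution Q has higher entropy.

Intuition: The distribution closer to uniform (more spread out) has higher entropy.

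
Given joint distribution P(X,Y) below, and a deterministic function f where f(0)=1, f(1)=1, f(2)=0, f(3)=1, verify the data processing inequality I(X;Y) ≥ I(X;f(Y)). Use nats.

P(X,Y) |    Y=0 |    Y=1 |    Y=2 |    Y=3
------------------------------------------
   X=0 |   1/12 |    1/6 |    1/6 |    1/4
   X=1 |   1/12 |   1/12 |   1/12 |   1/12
I(X;Y) = 0.0153, I(X;f(Y)) = 0.0000, inequality holds: 0.0153 ≥ 0.0000

Data Processing Inequality: For any Markov chain X → Y → Z, we have I(X;Y) ≥ I(X;Z).

Here Z = f(Y) is a deterministic function of Y, forming X → Y → Z.

Original I(X;Y) = 0.0153 nats

After applying f:
P(X,Z) where Z=f(Y):
- P(X,Z=0) = P(X,Y=2)
- P(X,Z=1) = P(X,Y=0) + P(X,Y=1) + P(X,Y=3)

I(X;Z) = I(X;f(Y)) = 0.0000 nats

Verification: 0.0153 ≥ 0.0000 ✓

Information cannot be created by processing; the function f can only lose information about X.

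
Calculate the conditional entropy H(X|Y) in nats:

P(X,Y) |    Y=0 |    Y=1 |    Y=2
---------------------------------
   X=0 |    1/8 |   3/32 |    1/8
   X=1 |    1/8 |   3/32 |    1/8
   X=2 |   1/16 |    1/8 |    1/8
1.0819 nats

Using the chain rule: H(X|Y) = H(X,Y) - H(Y)

First, compute H(X,Y) = 2.1767 nats

Marginal P(Y) = (5/16, 5/16, 3/8)
H(Y) = 1.0948 nats

H(X|Y) = H(X,Y) - H(Y) = 2.1767 - 1.0948 = 1.0819 nats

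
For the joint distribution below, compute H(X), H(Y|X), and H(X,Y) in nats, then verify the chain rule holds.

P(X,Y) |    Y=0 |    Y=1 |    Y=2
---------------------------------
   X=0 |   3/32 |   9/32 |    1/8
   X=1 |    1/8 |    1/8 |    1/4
H(X,Y) = 1.7051, H(X) = 0.6931, H(Y|X) = 1.0119 (all in nats)

Chain rule: H(X,Y) = H(X) + H(Y|X)

Left side — joint entropy directly:
H(X,Y) = -Σ p(x,y) log p(x,y) = 1.7051 nats

Right side — compute H(Y|X) from the conditional distributions:
P(X) = (1/2, 1/2), so H(X) = 0.6931 nats
H(Y|X) = Σ_x P(X=x) · H(Y|X=x):
  P(Y|X=0) = (3/16, 9/16, 1/4), H(Y|X=0) = 0.9841, weight P(X=0) = 1/2
  P(Y|X=1) = (1/4, 1/4, 1/2), H(Y|X=1) = 1.0397, weight P(X=1) = 1/2
H(Y|X) = 1.0119 nats

H(X) + H(Y|X) = 0.6931 + 1.0119 = 1.7051 nats

Both sides equal 1.7051 nats. ✓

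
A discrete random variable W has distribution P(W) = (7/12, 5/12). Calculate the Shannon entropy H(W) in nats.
0.6792 nats

Shannon entropy is H(X) = -Σ p(x) log p(x).

For P = (7/12, 5/12):
H = -7/12 × log_e(7/12) -5/12 × log_e(5/12)
H = 0.6792 nats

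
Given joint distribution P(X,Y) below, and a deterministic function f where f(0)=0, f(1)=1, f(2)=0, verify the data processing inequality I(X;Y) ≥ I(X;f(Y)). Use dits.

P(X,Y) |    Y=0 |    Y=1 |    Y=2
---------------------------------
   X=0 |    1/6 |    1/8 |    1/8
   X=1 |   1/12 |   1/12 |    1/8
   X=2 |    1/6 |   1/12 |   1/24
I(X;Y) = 0.0158, I(X;f(Y)) = 0.0001, inequality holds: 0.0158 ≥ 0.0001

Data Processing Inequality: For any Markov chain X → Y → Z, we have I(X;Y) ≥ I(X;Z).

Here Z = f(Y) is a deterministic function of Y, forming X → Y → Z.

Original I(X;Y) = 0.0158 dits

After applying f:
P(X,Z) where Z=f(Y):
- P(X,Z=0) = P(X,Y=0) + P(X,Y=2)
- P(X,Z=1) = P(X,Y=1)

I(X;Z) = I(X;f(Y)) = 0.0001 dits

Verification: 0.0158 ≥ 0.0001 ✓

Information cannot be created by processing; the function f can only lose information about X.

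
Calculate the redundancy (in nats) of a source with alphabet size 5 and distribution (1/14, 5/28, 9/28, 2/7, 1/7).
0.1126 nats

Redundancy measures how far a source is from maximum entropy:
R = H_max - H(X)

Maximum entropy for 5 symbols: H_max = log_e(5) = 1.6094 nats
Actual entropy: H(X) = 1.4969 nats
Redundancy: R = 1.6094 - 1.4969 = 0.1126 nats

This redundancy represents potential for compression: the source could be compressed by 0.1126 nats per symbol.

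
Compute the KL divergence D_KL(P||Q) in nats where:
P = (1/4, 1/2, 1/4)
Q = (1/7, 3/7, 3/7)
0.0822 nats

KL divergence: D_KL(P||Q) = Σ p(x) log(p(x)/q(x))

Computing term by term:
  x=0: 1/4 × log_e[(1/4)/(1/7)] = 1/4 × 0.5596 = 0.1399
  x=1: 1/2 × log_e[(1/2)/(3/7)] = 1/2 × 0.1542 = 0.0771
  x=2: 1/4 × log_e[(1/4)/(3/7)] = 1/4 × -0.5390 = -0.1347

D_KL(P||Q) = 0.0822 nats

Note: KL divergence is always non-negative and equals 0 iff P = Q.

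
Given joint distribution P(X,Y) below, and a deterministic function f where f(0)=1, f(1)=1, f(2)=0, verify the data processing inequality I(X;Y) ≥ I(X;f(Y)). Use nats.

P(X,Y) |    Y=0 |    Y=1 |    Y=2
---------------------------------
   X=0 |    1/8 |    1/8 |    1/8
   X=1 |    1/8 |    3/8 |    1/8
I(X;Y) = 0.0338, I(X;f(Y)) = 0.0109, inequality holds: 0.0338 ≥ 0.0109

Data Processing Inequality: For any Markov chain X → Y → Z, we have I(X;Y) ≥ I(X;Z).

Here Z = f(Y) is a deterministic function of Y, forming X → Y → Z.

Original I(X;Y) = 0.0338 nats

After applying f:
P(X,Z) where Z=f(Y):
- P(X,Z=0) = P(X,Y=2)
- P(X,Z=1) = P(X,Y=0) + P(X,Y=1)

I(X;Z) = I(X;f(Y)) = 0.0109 nats

Verification: 0.0338 ≥ 0.0109 ✓

Information cannot be created by processing; the function f can only lose information about X.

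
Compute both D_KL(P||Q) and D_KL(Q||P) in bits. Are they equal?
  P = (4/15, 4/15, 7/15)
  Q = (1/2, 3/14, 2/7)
D_KL(P||Q) = 0.1726, D_KL(Q||P) = 0.1836

KL divergence is not symmetric: D_KL(P||Q) ≠ D_KL(Q||P) in general.

D_KL(P||Q) = 0.1726 bits
D_KL(Q||P) = 0.1836 bits

No, they are not equal!

This asymmetry is why KL divergence is not a true distance metric.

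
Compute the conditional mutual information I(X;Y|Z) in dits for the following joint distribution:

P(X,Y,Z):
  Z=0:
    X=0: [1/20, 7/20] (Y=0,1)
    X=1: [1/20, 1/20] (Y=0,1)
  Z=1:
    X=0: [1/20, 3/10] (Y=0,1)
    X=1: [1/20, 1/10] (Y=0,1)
0.0180 dits

Conditional mutual information: I(X;Y|Z) = H(X|Z) + H(Y|Z) - H(X,Y|Z)

H(Z) = 0.3010
H(X,Z) = 0.5423 → H(X|Z) = 0.2413
H(Y,Z) = 0.5184 → H(Y|Z) = 0.2173
H(X,Y,Z) = 0.7417 → H(X,Y|Z) = 0.4407

I(X;Y|Z) = 0.2413 + 0.2173 - 0.4407 = 0.0180 dits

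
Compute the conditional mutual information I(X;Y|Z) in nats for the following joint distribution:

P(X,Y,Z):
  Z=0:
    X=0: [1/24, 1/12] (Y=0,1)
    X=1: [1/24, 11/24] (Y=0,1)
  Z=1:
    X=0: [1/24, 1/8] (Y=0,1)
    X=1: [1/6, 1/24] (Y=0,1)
0.0821 nats

Conditional mutual information: I(X;Y|Z) = H(X|Z) + H(Y|Z) - H(X,Y|Z)

H(Z) = 0.6616
H(X,Z) = 1.2319 → H(X|Z) = 0.5704
H(Y,Z) = 1.1646 → H(Y|Z) = 0.5030
H(X,Y,Z) = 1.6529 → H(X,Y|Z) = 0.9913

I(X;Y|Z) = 0.5704 + 0.5030 - 0.9913 = 0.0821 nats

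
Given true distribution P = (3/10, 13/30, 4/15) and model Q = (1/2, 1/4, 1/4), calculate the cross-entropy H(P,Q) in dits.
0.5118 dits

Cross-entropy: H(P,Q) = -Σ p(x) log q(x)

Alternatively: H(P,Q) = H(P) + D_KL(P||Q)
H(P) = 0.4673 dits
D_KL(P||Q) = 0.0444 dits

H(P,Q) = 0.4673 + 0.0444 = 0.5118 dits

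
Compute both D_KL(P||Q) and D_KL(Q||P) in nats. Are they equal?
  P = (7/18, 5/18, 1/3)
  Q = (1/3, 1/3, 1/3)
D_KL(P||Q) = 0.0093, D_KL(Q||P) = 0.0094

KL divergence is not symmetric: D_KL(P||Q) ≠ D_KL(Q||P) in general.

D_KL(P||Q) = 0.0093 nats
D_KL(Q||P) = 0.0094 nats

No, they are not equal!

This asymmetry is why KL divergence is not a true distance metric.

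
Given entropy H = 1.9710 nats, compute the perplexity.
7.1779

Perplexity is e^H (or exp(H) for natural log).

H = 1.9710 nats
Perplexity = e^1.9710 = 7.1779

Interpretation: The model's uncertainty is equivalent to choosing uniformly among 7.2 options.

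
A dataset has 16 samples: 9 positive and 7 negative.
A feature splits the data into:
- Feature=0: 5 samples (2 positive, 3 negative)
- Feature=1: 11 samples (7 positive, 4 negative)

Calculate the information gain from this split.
0.0351 bits

Information Gain = H(Y) - H(Y|Feature)

Before split:
P(positive) = 9/16 = 0.5625
H(Y) = 0.9887 bits

After split:
Feature=0: H = 0.9710 bits (weight = 5/16)
Feature=1: H = 0.9457 bits (weight = 11/16)
H(Y|Feature) = (5/16)×0.9710 + (11/16)×0.9457 = 0.9536 bits

Information Gain = 0.9887 - 0.9536 = 0.0351 bits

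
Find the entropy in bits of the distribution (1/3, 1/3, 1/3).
1.5850 bits

Shannon entropy is H(X) = -Σ p(x) log p(x).

For P = (1/3, 1/3, 1/3):
H = -1/3 × log_2(1/3) -1/3 × log_2(1/3) -1/3 × log_2(1/3)
H = 1.5850 bits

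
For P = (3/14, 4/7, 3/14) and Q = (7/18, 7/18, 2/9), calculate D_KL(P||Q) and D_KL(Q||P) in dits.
D_KL(P||Q) = 0.0367, D_KL(Q||P) = 0.0392

KL divergence is not symmetric: D_KL(P||Q) ≠ D_KL(Q||P) in general.

D_KL(P||Q) = 0.0367 dits
D_KL(Q||P) = 0.0392 dits

No, they are not equal!

This asymmetry is why KL divergence is not a true distance metric.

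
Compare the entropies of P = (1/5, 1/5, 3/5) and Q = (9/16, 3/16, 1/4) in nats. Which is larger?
Q

Computing entropies in nats:
H(P) = 0.9503
H(Q) = 0.9841

Distribution Q has higher entropy.

Intuition: The distribution closer to uniform (more spread out) has higher entropy.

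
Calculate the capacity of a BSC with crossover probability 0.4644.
0.0037 bits

For a binary symmetric channel (BSC) with error probability p:
Capacity C = 1 - H(p) bits per symbol

where H(p) = -p log₂(p) - (1-p) log₂(1-p) is the binary entropy function.

H(0.4644) = 0.9963 bits
C = 1 - 0.9963 = 0.0037 bits per symbol

This means we can reliably transmit up to 0.0037 bits of information per channel use.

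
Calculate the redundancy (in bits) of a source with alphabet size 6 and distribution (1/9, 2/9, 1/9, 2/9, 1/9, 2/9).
0.0817 bits

Redundancy measures how far a source is from maximum entropy:
R = H_max - H(X)

Maximum entropy for 6 symbols: H_max = log_2(6) = 2.5850 bits
Actual entropy: H(X) = 2.5033 bits
Redundancy: R = 2.5850 - 2.5033 = 0.0817 bits

This redundancy represents potential for compression: the source could be compressed by 0.0817 bits per symbol.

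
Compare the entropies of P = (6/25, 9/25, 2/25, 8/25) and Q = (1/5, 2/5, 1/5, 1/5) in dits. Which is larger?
Q

Computing entropies in dits:
H(P) = 0.5546
H(Q) = 0.5786

Distribution Q has higher entropy.

Intuition: The distribution closer to uniform (more spread out) has higher entropy.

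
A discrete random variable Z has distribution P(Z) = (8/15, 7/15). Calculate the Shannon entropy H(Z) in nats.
0.6909 nats

Shannon entropy is H(X) = -Σ p(x) log p(x).

For P = (8/15, 7/15):
H = -8/15 × log_e(8/15) -7/15 × log_e(7/15)
H = 0.6909 nats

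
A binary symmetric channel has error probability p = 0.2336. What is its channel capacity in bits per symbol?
0.2158 bits

For a binary symmetric channel (BSC) with error probability p:
Capacity C = 1 - H(p) bits per symbol

where H(p) = -p log₂(p) - (1-p) log₂(1-p) is the binary entropy function.

H(0.2336) = 0.7842 bits
C = 1 - 0.7842 = 0.2158 bits per symbol

This means we can reliably transmit up to 0.2158 bits of information per channel use.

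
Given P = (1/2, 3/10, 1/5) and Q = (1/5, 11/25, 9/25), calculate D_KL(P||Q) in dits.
0.0980 dits

KL divergence: D_KL(P||Q) = Σ p(x) log(p(x)/q(x))

Computing term by term:
  x=0: 1/2 × log_10[(1/2)/(1/5)] = 1/2 × 0.3979 = 0.1990
  x=1: 3/10 × log_10[(3/10)/(11/25)] = 3/10 × -0.1663 = -0.0499
  x=2: 1/5 × log_10[(1/5)/(9/25)] = 1/5 × -0.2553 = -0.0511

D_KL(P||Q) = 0.0980 dits

Note: KL divergence is always non-negative and equals 0 iff P = Q.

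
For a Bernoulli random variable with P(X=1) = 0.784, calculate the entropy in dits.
0.2266 dits

The binary entropy function is:
H(p) = -p log(p) - (1-p) log(1-p)

H(0.784) = -0.784 × log_10(0.784) - 0.216 × log_10(0.216)
H(0.784) = 0.2266 dits

Note: Binary entropy is maximized at p=0.5 (H=1 bit) and minimized at p=0 or p=1 (H=0).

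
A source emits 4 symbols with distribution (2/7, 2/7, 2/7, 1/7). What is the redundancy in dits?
0.0150 dits

Redundancy measures how far a source is from maximum entropy:
R = H_max - H(X)

Maximum entropy for 4 symbols: H_max = log_10(4) = 0.6021 dits
Actual entropy: H(X) = 0.5871 dits
Redundancy: R = 0.6021 - 0.5871 = 0.0150 dits

This redundancy represents potential for compression: the source could be compressed by 0.0150 dits per symbol.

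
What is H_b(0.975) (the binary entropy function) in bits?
0.1687 bits

The binary entropy function is:
H(p) = -p log(p) - (1-p) log(1-p)

H(0.975) = -0.975 × log_2(0.975) - 0.025 × log_2(0.025)
H(0.975) = 0.1687 bits

Note: Binary entropy is maximized at p=0.5 (H=1 bit) and minimized at p=0 or p=1 (H=0).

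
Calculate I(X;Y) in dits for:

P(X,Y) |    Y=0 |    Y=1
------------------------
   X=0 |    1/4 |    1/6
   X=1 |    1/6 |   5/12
0.0216 dits

Mutual information: I(X;Y) = H(X) + H(Y) - H(X,Y)

Marginals:
P(X) = (5/12, 7/12), H(X) = 0.2950 dits
P(Y) = (5/12, 7/12), H(Y) = 0.2950 dits

Joint entropy: H(X,Y) = 0.5683 dits

I(X;Y) = 0.2950 + 0.2950 - 0.5683 = 0.0216 dits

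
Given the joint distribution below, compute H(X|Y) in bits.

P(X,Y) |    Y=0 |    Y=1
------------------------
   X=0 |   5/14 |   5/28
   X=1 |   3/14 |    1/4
0.9653 bits

Using the chain rule: H(X|Y) = H(X,Y) - H(Y)

First, compute H(X,Y) = 1.9506 bits

Marginal P(Y) = (4/7, 3/7)
H(Y) = 0.9852 bits

H(X|Y) = H(X,Y) - H(Y) = 1.9506 - 0.9852 = 0.9653 bits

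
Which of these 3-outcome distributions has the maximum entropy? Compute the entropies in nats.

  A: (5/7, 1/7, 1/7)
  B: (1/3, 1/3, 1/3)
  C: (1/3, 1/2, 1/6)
B

For a discrete distribution over n outcomes, entropy is maximized by the uniform distribution.

Computing entropies:
H(A) = 0.7963 nats
H(B) = 1.0986 nats
H(C) = 1.0114 nats

The uniform distribution (where all probabilities equal 1/3) achieves the maximum entropy of log_e(3) = 1.0986 nats.

Distribution B has the highest entropy.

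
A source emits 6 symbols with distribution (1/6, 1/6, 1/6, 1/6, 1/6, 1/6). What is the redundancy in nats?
0.0000 nats

Redundancy measures how far a source is from maximum entropy:
R = H_max - H(X)

Maximum entropy for 6 symbols: H_max = log_e(6) = 1.7918 nats
Actual entropy: H(X) = 1.7918 nats
Redundancy: R = 1.7918 - 1.7918 = 0.0000 nats

This redundancy represents potential for compression: the source could be compressed by 0.0000 nats per symbol.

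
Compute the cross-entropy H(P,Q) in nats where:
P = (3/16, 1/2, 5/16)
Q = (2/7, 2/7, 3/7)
1.1261 nats

Cross-entropy: H(P,Q) = -Σ p(x) log q(x)

Alternatively: H(P,Q) = H(P) + D_KL(P||Q)
H(P) = 1.0239 nats
D_KL(P||Q) = 0.1021 nats

H(P,Q) = 1.0239 + 0.1021 = 1.1261 nats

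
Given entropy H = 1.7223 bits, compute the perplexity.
3.2996

Perplexity is 2^H (or exp(H) for natural log).

H = 1.7223 bits
Perplexity = 2^1.7223 = 3.2996

Interpretation: The model's uncertainty is equivalent to choosing uniformly among 3.3 options.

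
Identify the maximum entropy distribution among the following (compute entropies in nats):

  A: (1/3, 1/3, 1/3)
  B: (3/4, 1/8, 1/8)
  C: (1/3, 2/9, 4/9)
A

For a discrete distribution over n outcomes, entropy is maximized by the uniform distribution.

Computing entropies:
H(A) = 1.0986 nats
H(B) = 0.7356 nats
H(C) = 1.0609 nats

The uniform distribution (where all probabilities equal 1/3) achieves the maximum entropy of log_e(3) = 1.0986 nats.

Distribution A has the highest entropy.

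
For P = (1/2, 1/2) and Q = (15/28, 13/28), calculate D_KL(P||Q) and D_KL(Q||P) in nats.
D_KL(P||Q) = 0.0026, D_KL(Q||P) = 0.0026

KL divergence is not symmetric: D_KL(P||Q) ≠ D_KL(Q||P) in general.

D_KL(P||Q) = 0.0026 nats
D_KL(Q||P) = 0.0026 nats

In this case they happen to be equal (to 4 decimal places).

This asymmetry is why KL divergence is not a true distance metric.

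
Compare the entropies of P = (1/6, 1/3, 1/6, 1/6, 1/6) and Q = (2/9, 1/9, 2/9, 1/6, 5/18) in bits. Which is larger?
Q

Computing entropies in bits:
H(P) = 2.2516
H(Q) = 2.2608

Distribution Q has higher entropy.

Intuition: The distribution closer to uniform (more spread out) has higher entropy.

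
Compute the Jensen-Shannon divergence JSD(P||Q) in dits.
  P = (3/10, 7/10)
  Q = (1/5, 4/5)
0.0029 dits

Jensen-Shannon divergence is:
JSD(P||Q) = 0.5 × D_KL(P||M) + 0.5 × D_KL(Q||M)
where M = 0.5 × (P + Q) is the mixture distribution.

M = 0.5 × (3/10, 7/10) + 0.5 × (1/5, 4/5) = (1/4, 3/4)

D_KL(P||M) = 0.0028 dits
D_KL(Q||M) = 0.0030 dits

JSD(P||Q) = 0.5 × 0.0028 + 0.5 × 0.0030 = 0.0029 dits

Unlike KL divergence, JSD is symmetric and bounded: 0 ≤ JSD ≤ log(2).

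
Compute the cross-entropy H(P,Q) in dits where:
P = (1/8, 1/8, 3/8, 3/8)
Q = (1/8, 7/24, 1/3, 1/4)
0.5845 dits

Cross-entropy: H(P,Q) = -Σ p(x) log q(x)

Alternatively: H(P,Q) = H(P) + D_KL(P||Q)
H(P) = 0.5452 dits
D_KL(P||Q) = 0.0392 dits

H(P,Q) = 0.5452 + 0.0392 = 0.5845 dits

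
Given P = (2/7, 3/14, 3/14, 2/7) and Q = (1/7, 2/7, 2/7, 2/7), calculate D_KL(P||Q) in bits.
0.1078 bits

KL divergence: D_KL(P||Q) = Σ p(x) log(p(x)/q(x))

Computing term by term:
  x=0: 2/7 × log_2[(2/7)/(1/7)] = 2/7 × 1.0000 = 0.2857
  x=1: 3/14 × log_2[(3/14)/(2/7)] = 3/14 × -0.4150 = -0.0889
  x=2: 3/14 × log_2[(3/14)/(2/7)] = 3/14 × -0.4150 = -0.0889
  x=3: 2/7 × log_2[(2/7)/(2/7)] = 2/7 × 0.0000 = 0.0000

D_KL(P||Q) = 0.1078 bits

Note: KL divergence is always non-negative and equals 0 iff P = Q.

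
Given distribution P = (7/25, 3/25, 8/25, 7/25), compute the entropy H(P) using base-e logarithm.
1.3319 nats

Shannon entropy is H(X) = -Σ p(x) log p(x).

For P = (7/25, 3/25, 8/25, 7/25):
H = -7/25 × log_e(7/25) -3/25 × log_e(3/25) -8/25 × log_e(8/25) -7/25 × log_e(7/25)
H = 1.3319 nats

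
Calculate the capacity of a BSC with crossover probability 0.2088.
0.2608 bits

For a binary symmetric channel (BSC) with error probability p:
Capacity C = 1 - H(p) bits per symbol

where H(p) = -p log₂(p) - (1-p) log₂(1-p) is the binary entropy function.

H(0.2088) = 0.7392 bits
C = 1 - 0.7392 = 0.2608 bits per symbol

This means we can reliably transmit up to 0.2608 bits of information per channel use.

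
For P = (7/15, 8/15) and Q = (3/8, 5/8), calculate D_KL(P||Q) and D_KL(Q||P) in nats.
D_KL(P||Q) = 0.0175, D_KL(Q||P) = 0.0171

KL divergence is not symmetric: D_KL(P||Q) ≠ D_KL(Q||P) in general.

D_KL(P||Q) = 0.0175 nats
D_KL(Q||P) = 0.0171 nats

No, they are not equal!

This asymmetry is why KL divergence is not a true distance metric.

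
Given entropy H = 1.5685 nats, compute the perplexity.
4.7994

Perplexity is e^H (or exp(H) for natural log).

H = 1.5685 nats
Perplexity = e^1.5685 = 4.7994

Interpretation: The model's uncertainty is equivalent to choosing uniformly among 4.8 options.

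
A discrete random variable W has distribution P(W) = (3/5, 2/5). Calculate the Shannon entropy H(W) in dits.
0.2923 dits

Shannon entropy is H(X) = -Σ p(x) log p(x).

For P = (3/5, 2/5):
H = -3/5 × log_10(3/5) -2/5 × log_10(2/5)
H = 0.2923 dits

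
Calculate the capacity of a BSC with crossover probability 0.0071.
0.9391 bits

For a binary symmetric channel (BSC) with error probability p:
Capacity C = 1 - H(p) bits per symbol

where H(p) = -p log₂(p) - (1-p) log₂(1-p) is the binary entropy function.

H(0.0071) = 0.0609 bits
C = 1 - 0.0609 = 0.9391 bits per symbol

This means we can reliably transmit up to 0.9391 bits of information per channel use.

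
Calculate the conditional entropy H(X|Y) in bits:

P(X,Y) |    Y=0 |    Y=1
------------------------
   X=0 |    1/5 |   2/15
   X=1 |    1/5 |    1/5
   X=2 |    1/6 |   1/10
1.5566 bits

Using the chain rule: H(X|Y) = H(X,Y) - H(Y)

First, compute H(X,Y) = 2.5438 bits

Marginal P(Y) = (17/30, 13/30)
H(Y) = 0.9871 bits

H(X|Y) = H(X,Y) - H(Y) = 2.5438 - 0.9871 = 1.5566 bits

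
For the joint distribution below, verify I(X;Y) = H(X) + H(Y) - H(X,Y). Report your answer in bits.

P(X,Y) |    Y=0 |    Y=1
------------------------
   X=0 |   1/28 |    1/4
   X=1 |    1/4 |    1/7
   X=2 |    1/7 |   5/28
I(X;Y) = 0.1399 bits

Mutual information has multiple equivalent forms:
- I(X;Y) = H(X) - H(X|Y)
- I(X;Y) = H(Y) - H(Y|X)
- I(X;Y) = H(X) + H(Y) - H(X,Y)

Computing all quantities:
H(X) = 1.5722, H(Y) = 0.9852, H(X,Y) = 2.4176
H(X|Y) = 1.4324, H(Y|X) = 0.8454

Verification:
H(X) - H(X|Y) = 1.5722 - 1.4324 = 0.1399
H(Y) - H(Y|X) = 0.9852 - 0.8454 = 0.1399
H(X) + H(Y) - H(X,Y) = 1.5722 + 0.9852 - 2.4176 = 0.1399

All forms give I(X;Y) = 0.1399 bits. ✓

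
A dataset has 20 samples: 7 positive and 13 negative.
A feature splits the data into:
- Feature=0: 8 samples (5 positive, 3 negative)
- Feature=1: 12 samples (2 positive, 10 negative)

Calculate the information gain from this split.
0.1623 bits

Information Gain = H(Y) - H(Y|Feature)

Before split:
P(positive) = 7/20 = 0.3500
H(Y) = 0.9341 bits

After split:
Feature=0: H = 0.9544 bits (weight = 8/20)
Feature=1: H = 0.6500 bits (weight = 12/20)
H(Y|Feature) = (8/20)×0.9544 + (12/20)×0.6500 = 0.7718 bits

Information Gain = 0.9341 - 0.7718 = 0.1623 bits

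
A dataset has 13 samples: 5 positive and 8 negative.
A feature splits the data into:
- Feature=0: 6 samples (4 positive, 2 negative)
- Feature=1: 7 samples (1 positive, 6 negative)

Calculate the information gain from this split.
0.2188 bits

Information Gain = H(Y) - H(Y|Feature)

Before split:
P(positive) = 5/13 = 0.3846
H(Y) = 0.9612 bits

After split:
Feature=0: H = 0.9183 bits (weight = 6/13)
Feature=1: H = 0.5917 bits (weight = 7/13)
H(Y|Feature) = (6/13)×0.9183 + (7/13)×0.5917 = 0.7424 bits

Information Gain = 0.9612 - 0.7424 = 0.2188 bits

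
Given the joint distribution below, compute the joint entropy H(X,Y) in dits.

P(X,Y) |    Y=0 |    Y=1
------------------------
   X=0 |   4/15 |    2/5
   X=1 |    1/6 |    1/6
0.5716 dits

Joint entropy is H(X,Y) = -Σ_{x,y} p(x,y) log p(x,y).

Summing over all non-zero entries:
H(X,Y) = -[4/15·log_10(4/15) + 2/5·log_10(2/5) + 1/6·log_10(1/6) + 1/6·log_10(1/6)]
H(X,Y) = 0.5716 dits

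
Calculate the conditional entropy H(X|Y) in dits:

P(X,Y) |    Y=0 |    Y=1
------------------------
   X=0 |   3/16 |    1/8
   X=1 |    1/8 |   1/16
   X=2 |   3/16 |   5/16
0.4305 dits

Using the chain rule: H(X|Y) = H(X,Y) - H(Y)

First, compute H(X,Y) = 0.7315 dits

Marginal P(Y) = (1/2, 1/2)
H(Y) = 0.3010 dits

H(X|Y) = H(X,Y) - H(Y) = 0.7315 - 0.3010 = 0.4305 dits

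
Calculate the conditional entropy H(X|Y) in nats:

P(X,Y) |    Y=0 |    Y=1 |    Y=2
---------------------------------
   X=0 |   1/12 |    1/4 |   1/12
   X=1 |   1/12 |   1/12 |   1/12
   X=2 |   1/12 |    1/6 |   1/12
1.0550 nats

Using the chain rule: H(X|Y) = H(X,Y) - H(Y)

First, compute H(X,Y) = 2.0947 nats

Marginal P(Y) = (1/4, 1/2, 1/4)
H(Y) = 1.0397 nats

H(X|Y) = H(X,Y) - H(Y) = 2.0947 - 1.0397 = 1.0550 nats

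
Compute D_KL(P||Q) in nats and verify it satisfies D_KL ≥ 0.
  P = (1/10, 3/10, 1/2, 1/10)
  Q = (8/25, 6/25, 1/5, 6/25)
0.3212 nats

KL divergence satisfies the Gibbs inequality: D_KL(P||Q) ≥ 0 for all distributions P, Q.

D_KL(P||Q) = Σ p(x) log(p(x)/q(x))
Term by term:
  x=0: 1/10 × log_e[(1/10)/(8/25)] = -0.1163
  x=1: 3/10 × log_e[(3/10)/(6/25)] = 0.0669
  x=2: 1/2 × log_e[(1/2)/(1/5)] = 0.4581
  x=3: 1/10 × log_e[(1/10)/(6/25)] = -0.0875
D_KL(P||Q) = 0.3212 nats

D_KL(P||Q) = 0.3212 ≥ 0 ✓

This non-negativity is a fundamental property: relative entropy cannot be negative because it measures how different Q is from P.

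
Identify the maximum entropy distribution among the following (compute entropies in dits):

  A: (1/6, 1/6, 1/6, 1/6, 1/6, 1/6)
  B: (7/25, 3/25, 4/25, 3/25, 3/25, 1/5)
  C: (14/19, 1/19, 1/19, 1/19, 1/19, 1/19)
A

For a discrete distribution over n outcomes, entropy is maximized by the uniform distribution.

Computing entropies:
H(A) = 0.7782 dits
H(B) = 0.7534 dits
H(C) = 0.4342 dits

The uniform distribution (where all probabilities equal 1/6) achieves the maximum entropy of log_10(6) = 0.7782 dits.

Distribution A has the highest entropy.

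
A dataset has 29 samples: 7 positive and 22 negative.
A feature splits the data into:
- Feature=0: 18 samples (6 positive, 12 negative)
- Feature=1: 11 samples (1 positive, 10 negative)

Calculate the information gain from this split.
0.0606 bits

Information Gain = H(Y) - H(Y|Feature)

Before split:
P(positive) = 7/29 = 0.2414
H(Y) = 0.7973 bits

After split:
Feature=0: H = 0.9183 bits (weight = 18/29)
Feature=1: H = 0.4395 bits (weight = 11/29)
H(Y|Feature) = (18/29)×0.9183 + (11/29)×0.4395 = 0.7367 bits

Information Gain = 0.7973 - 0.7367 = 0.0606 bits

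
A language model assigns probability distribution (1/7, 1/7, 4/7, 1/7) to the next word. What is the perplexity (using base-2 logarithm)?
3.1700

Perplexity is 2^H (or exp(H) for natural log).

First, H = -Σ p log p = 1.6645 bits
Perplexity = 2^1.6645 = 3.1700

Interpretation: The model's uncertainty is equivalent to choosing uniformly among 3.2 options.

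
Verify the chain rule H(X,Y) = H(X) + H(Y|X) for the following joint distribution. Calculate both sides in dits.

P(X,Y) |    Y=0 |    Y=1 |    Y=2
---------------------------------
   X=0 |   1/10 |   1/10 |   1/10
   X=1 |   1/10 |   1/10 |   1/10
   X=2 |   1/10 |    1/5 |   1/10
H(X,Y) = 0.9398, H(X) = 0.4729, H(Y|X) = 0.4669 (all in dits)

Chain rule: H(X,Y) = H(X) + H(Y|X)

Left side — joint entropy directly:
H(X,Y) = -Σ p(x,y) log p(x,y) = 0.9398 dits

Right side — compute H(Y|X) from the conditional distributions:
P(X) = (3/10, 3/10, 2/5), so H(X) = 0.4729 dits
H(Y|X) = Σ_x P(X=x) · H(Y|X=x):
  P(Y|X=0) = (1/3, 1/3, 1/3), H(Y|X=0) = 0.4771, weight P(X=0) = 3/10
  P(Y|X=1) = (1/3, 1/3, 1/3), H(Y|X=1) = 0.4771, weight P(X=1) = 3/10
  P(Y|X=2) = (1/4, 1/2, 1/4), H(Y|X=2) = 0.4515, weight P(X=2) = 2/5
H(Y|X) = 0.4669 dits

H(X) + H(Y|X) = 0.4729 + 0.4669 = 0.9398 dits

Both sides equal 0.9398 dits. ✓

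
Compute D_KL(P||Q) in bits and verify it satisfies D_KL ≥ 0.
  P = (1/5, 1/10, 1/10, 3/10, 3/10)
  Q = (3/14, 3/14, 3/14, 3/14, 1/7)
0.2269 bits

KL divergence satisfies the Gibbs inequality: D_KL(P||Q) ≥ 0 for all distributions P, Q.

D_KL(P||Q) = Σ p(x) log(p(x)/q(x))
Term by term:
  x=0: 1/5 × log_2[(1/5)/(3/14)] = -0.0199
  x=1: 1/10 × log_2[(1/10)/(3/14)] = -0.1100
  x=2: 1/10 × log_2[(1/10)/(3/14)] = -0.1100
  x=3: 3/10 × log_2[(3/10)/(3/14)] = 0.1456
  x=4: 3/10 × log_2[(3/10)/(1/7)] = 0.3211
D_KL(P||Q) = 0.2269 bits

D_KL(P||Q) = 0.2269 ≥ 0 ✓

This non-negativity is a fundamental property: relative entropy cannot be negative because it measures how different Q is from P.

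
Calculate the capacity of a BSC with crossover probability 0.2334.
0.2161 bits

For a binary symmetric channel (BSC) with error probability p:
Capacity C = 1 - H(p) bits per symbol

where H(p) = -p log₂(p) - (1-p) log₂(1-p) is the binary entropy function.

H(0.2334) = 0.7839 bits
C = 1 - 0.7839 = 0.2161 bits per symbol

This means we can reliably transmit up to 0.2161 bits of information per channel use.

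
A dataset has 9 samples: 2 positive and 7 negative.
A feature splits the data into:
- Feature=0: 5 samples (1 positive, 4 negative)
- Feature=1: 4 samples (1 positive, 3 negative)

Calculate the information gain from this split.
0.0026 bits

Information Gain = H(Y) - H(Y|Feature)

Before split:
P(positive) = 2/9 = 0.2222
H(Y) = 0.7642 bits

After split:
Feature=0: H = 0.7219 bits (weight = 5/9)
Feature=1: H = 0.8113 bits (weight = 4/9)
H(Y|Feature) = (5/9)×0.7219 + (4/9)×0.8113 = 0.7616 bits

Information Gain = 0.7642 - 0.7616 = 0.0026 bits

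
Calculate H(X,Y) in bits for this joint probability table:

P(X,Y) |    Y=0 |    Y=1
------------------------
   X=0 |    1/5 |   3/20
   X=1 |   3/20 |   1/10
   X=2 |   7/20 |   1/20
2.3639 bits

Joint entropy is H(X,Y) = -Σ_{x,y} p(x,y) log p(x,y).

Summing over all non-zero entries:
H(X,Y) = -[1/5·log_2(1/5) + 3/20·log_2(3/20) + 3/20·log_2(3/20) + 1/10·log_2(1/10) + 7/20·log_2(7/20) + 1/20·log_2(1/20)]
H(X,Y) = 2.3639 bits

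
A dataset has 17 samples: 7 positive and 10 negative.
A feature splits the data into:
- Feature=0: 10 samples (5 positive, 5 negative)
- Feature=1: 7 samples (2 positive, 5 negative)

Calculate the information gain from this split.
0.0338 bits

Information Gain = H(Y) - H(Y|Feature)

Before split:
P(positive) = 7/17 = 0.4118
H(Y) = 0.9774 bits

After split:
Feature=0: H = 1.0000 bits (weight = 10/17)
Feature=1: H = 0.8631 bits (weight = 7/17)
H(Y|Feature) = (10/17)×1.0000 + (7/17)×0.8631 = 0.9436 bits

Information Gain = 0.9774 - 0.9436 = 0.0338 bits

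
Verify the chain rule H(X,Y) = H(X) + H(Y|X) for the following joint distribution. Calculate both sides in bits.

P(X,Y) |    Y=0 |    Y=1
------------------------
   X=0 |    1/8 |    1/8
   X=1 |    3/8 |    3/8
H(X,Y) = 1.8113, H(X) = 0.8113, H(Y|X) = 1.0000 (all in bits)

Chain rule: H(X,Y) = H(X) + H(Y|X)

Left side — joint entropy directly:
H(X,Y) = -Σ p(x,y) log p(x,y) = 1.8113 bits

Right side — compute H(Y|X) from the conditional distributions:
P(X) = (1/4, 3/4), so H(X) = 0.8113 bits
H(Y|X) = Σ_x P(X=x) · H(Y|X=x):
  P(Y|X=0) = (1/2, 1/2), H(Y|X=0) = 1.0000, weight P(X=0) = 1/4
  P(Y|X=1) = (1/2, 1/2), H(Y|X=1) = 1.0000, weight P(X=1) = 3/4
H(Y|X) = 1.0000 bits

H(X) + H(Y|X) = 0.8113 + 1.0000 = 1.8113 bits

Both sides equal 1.8113 bits. ✓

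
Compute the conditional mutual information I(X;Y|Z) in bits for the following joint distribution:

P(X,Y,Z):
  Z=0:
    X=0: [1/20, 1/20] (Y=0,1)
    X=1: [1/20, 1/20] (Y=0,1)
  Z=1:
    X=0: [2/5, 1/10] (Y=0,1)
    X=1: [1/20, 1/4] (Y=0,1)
0.2350 bits

Conditional mutual information: I(X;Y|Z) = H(X|Z) + H(Y|Z) - H(X,Y|Z)

H(Z) = 0.7219
H(X,Z) = 1.6855 → H(X|Z) = 0.9635
H(Y,Z) = 1.7129 → H(Y|Z) = 0.9910
H(X,Y,Z) = 2.4414 → H(X,Y|Z) = 1.7195

I(X;Y|Z) = 0.9635 + 0.9910 - 1.7195 = 0.2350 bits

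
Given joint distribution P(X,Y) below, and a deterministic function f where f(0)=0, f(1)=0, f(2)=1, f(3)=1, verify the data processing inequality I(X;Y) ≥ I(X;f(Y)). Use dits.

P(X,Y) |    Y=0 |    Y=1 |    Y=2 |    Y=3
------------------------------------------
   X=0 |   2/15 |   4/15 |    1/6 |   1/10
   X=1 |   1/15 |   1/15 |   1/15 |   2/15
I(X;Y) = 0.0189, I(X;f(Y)) = 0.0078, inequality holds: 0.0189 ≥ 0.0078

Data Processing Inequality: For any Markov chain X → Y → Z, we have I(X;Y) ≥ I(X;Z).

Here Z = f(Y) is a deterministic function of Y, forming X → Y → Z.

Original I(X;Y) = 0.0189 dits

After applying f:
P(X,Z) where Z=f(Y):
- P(X,Z=0) = P(X,Y=0) + P(X,Y=1)
- P(X,Z=1) = P(X,Y=2) + P(X,Y=3)

I(X;Z) = I(X;f(Y)) = 0.0078 dits

Verification: 0.0189 ≥ 0.0078 ✓

Information cannot be created by processing; the function f can only lose information about X.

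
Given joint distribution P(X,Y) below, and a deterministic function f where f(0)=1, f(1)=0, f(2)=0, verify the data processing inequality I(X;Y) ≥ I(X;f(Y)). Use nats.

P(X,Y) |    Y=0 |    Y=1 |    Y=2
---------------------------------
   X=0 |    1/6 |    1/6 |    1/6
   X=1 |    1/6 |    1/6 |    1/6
I(X;Y) = 0.0000, I(X;f(Y)) = 0.0000, inequality holds: 0.0000 ≥ 0.0000

Data Processing Inequality: For any Markov chain X → Y → Z, we have I(X;Y) ≥ I(X;Z).

Here Z = f(Y) is a deterministic function of Y, forming X → Y → Z.

Original I(X;Y) = 0.0000 nats

After applying f:
P(X,Z) where Z=f(Y):
- P(X,Z=0) = P(X,Y=1) + P(X,Y=2)
- P(X,Z=1) = P(X,Y=0)

I(X;Z) = I(X;f(Y)) = 0.0000 nats

Verification: 0.0000 ≥ 0.0000 ✓

Information cannot be created by processing; the function f can only lose information about X.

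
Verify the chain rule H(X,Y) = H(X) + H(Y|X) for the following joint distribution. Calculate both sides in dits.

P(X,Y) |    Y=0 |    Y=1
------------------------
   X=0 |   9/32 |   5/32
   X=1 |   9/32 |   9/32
H(X,Y) = 0.5908, H(X) = 0.2976, H(Y|X) = 0.2932 (all in dits)

Chain rule: H(X,Y) = H(X) + H(Y|X)

Left side — joint entropy directly:
H(X,Y) = -Σ p(x,y) log p(x,y) = 0.5908 dits

Right side — compute H(Y|X) from the conditional distributions:
P(X) = (7/16, 9/16), so H(X) = 0.2976 dits
H(Y|X) = Σ_x P(X=x) · H(Y|X=x):
  P(Y|X=0) = (9/14, 5/14), H(Y|X=0) = 0.2831, weight P(X=0) = 7/16
  P(Y|X=1) = (1/2, 1/2), H(Y|X=1) = 0.3010, weight P(X=1) = 9/16
H(Y|X) = 0.2932 dits

H(X) + H(Y|X) = 0.2976 + 0.2932 = 0.5908 dits

Both sides equal 0.5908 dits. ✓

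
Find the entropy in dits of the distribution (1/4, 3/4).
0.2442 dits

Shannon entropy is H(X) = -Σ p(x) log p(x).

For P = (1/4, 3/4):
H = -1/4 × log_10(1/4) -3/4 × log_10(3/4)
H = 0.2442 dits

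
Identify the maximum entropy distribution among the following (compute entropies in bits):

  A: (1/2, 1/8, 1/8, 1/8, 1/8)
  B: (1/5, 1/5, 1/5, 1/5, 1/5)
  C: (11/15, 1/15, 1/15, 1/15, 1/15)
B

For a discrete distribution over n outcomes, entropy is maximized by the uniform distribution.

Computing entropies:
H(A) = 2.0000 bits
H(B) = 2.3219 bits
H(C) = 1.3700 bits

The uniform distribution (where all probabilities equal 1/5) achieves the maximum entropy of log_2(5) = 2.3219 bits.

Distribution B has the highest entropy.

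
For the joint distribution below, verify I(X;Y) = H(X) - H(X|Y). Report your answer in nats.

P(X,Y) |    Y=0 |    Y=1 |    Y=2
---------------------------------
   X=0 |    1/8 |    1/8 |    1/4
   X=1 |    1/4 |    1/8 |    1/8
I(X;Y) = 0.0425 nats

Mutual information has multiple equivalent forms:
- I(X;Y) = H(X) - H(X|Y)
- I(X;Y) = H(Y) - H(Y|X)
- I(X;Y) = H(X) + H(Y) - H(X,Y)

Computing all quantities:
H(X) = 0.6931, H(Y) = 1.0822, H(X,Y) = 1.7329
H(X|Y) = 0.6507, H(Y|X) = 1.0397

Verification:
H(X) - H(X|Y) = 0.6931 - 0.6507 = 0.0425
H(Y) - H(Y|X) = 1.0822 - 1.0397 = 0.0425
H(X) + H(Y) - H(X,Y) = 0.6931 + 1.0822 - 1.7329 = 0.0425

All forms give I(X;Y) = 0.0425 nats. ✓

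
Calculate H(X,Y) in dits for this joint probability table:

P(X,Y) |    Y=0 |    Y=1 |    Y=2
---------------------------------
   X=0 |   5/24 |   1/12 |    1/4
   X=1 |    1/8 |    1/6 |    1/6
0.7546 dits

Joint entropy is H(X,Y) = -Σ_{x,y} p(x,y) log p(x,y).

Summing over all non-zero entries:
H(X,Y) = -[5/24·log_10(5/24) + 1/12·log_10(1/12) + 1/4·log_10(1/4) + 1/8·log_10(1/8) + 1/6·log_10(1/6) + 1/6·log_10(1/6)]
H(X,Y) = 0.7546 dits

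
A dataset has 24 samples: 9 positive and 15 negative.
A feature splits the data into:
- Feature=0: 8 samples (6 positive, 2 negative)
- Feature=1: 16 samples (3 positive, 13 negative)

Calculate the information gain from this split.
0.2199 bits

Information Gain = H(Y) - H(Y|Feature)

Before split:
P(positive) = 9/24 = 0.3750
H(Y) = 0.9544 bits

After split:
Feature=0: H = 0.8113 bits (weight = 8/24)
Feature=1: H = 0.6962 bits (weight = 16/24)
H(Y|Feature) = (8/24)×0.8113 + (16/24)×0.6962 = 0.7346 bits

Information Gain = 0.9544 - 0.7346 = 0.2199 bits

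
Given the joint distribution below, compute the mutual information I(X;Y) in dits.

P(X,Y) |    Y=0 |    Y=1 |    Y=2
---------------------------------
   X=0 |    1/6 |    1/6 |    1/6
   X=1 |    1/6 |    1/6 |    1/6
0.0000 dits

Mutual information: I(X;Y) = H(X) + H(Y) - H(X,Y)

Marginals:
P(X) = (1/2, 1/2), H(X) = 0.3010 dits
P(Y) = (1/3, 1/3, 1/3), H(Y) = 0.4771 dits

Joint entropy: H(X,Y) = 0.7782 dits

I(X;Y) = 0.3010 + 0.4771 - 0.7782 = 0.0000 dits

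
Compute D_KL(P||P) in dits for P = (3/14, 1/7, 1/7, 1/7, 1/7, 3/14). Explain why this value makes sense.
0.0000 dits

KL divergence satisfies the Gibbs inequality: D_KL(P||Q) ≥ 0 for all distributions P, Q.

D_KL(P||Q) = Σ p(x) log(p(x)/q(x))
Each term is p(x) × log_10(p(x)/p(x)) = p(x) × log_10(1) = 0, so the sum is 0.
D_KL(P||Q) = 0.0000 dits

When P = Q, the KL divergence is exactly 0, as there is no 'divergence' between identical distributions.

This non-negativity is a fundamental property: relative entropy cannot be negative because it measures how different Q is from P.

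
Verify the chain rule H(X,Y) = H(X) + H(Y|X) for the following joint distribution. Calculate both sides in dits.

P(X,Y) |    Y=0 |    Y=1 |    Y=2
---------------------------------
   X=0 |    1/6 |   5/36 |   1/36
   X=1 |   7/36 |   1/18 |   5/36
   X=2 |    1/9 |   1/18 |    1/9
H(X,Y) = 0.9009, H(X) = 0.4731, H(Y|X) = 0.4278 (all in dits)

Chain rule: H(X,Y) = H(X) + H(Y|X)

Left side — joint entropy directly:
H(X,Y) = -Σ p(x,y) log p(x,y) = 0.9009 dits

Right side — compute H(Y|X) from the conditional distributions:
P(X) = (1/3, 7/18, 5/18), so H(X) = 0.4731 dits
H(Y|X) = Σ_x P(X=x) · H(Y|X=x):
  P(Y|X=0) = (1/2, 5/12, 1/12), H(Y|X=0) = 0.3989, weight P(X=0) = 1/3
  P(Y|X=1) = (1/2, 1/7, 5/14), H(Y|X=1) = 0.4309, weight P(X=1) = 7/18
  P(Y|X=2) = (2/5, 1/5, 2/5), H(Y|X=2) = 0.4581, weight P(X=2) = 5/18
H(Y|X) = 0.4278 dits

H(X) + H(Y|X) = 0.4731 + 0.4278 = 0.9009 dits

Both sides equal 0.9009 dits. ✓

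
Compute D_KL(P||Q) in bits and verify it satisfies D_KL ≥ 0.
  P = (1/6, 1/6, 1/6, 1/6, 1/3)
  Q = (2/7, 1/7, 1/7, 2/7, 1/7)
0.2224 bits

KL divergence satisfies the Gibbs inequality: D_KL(P||Q) ≥ 0 for all distributions P, Q.

D_KL(P||Q) = Σ p(x) log(p(x)/q(x))
Term by term:
  x=0: 1/6 × log_2[(1/6)/(2/7)] = -0.1296
  x=1: 1/6 × log_2[(1/6)/(1/7)] = 0.0371
  x=2: 1/6 × log_2[(1/6)/(1/7)] = 0.0371
  x=3: 1/6 × log_2[(1/6)/(2/7)] = -0.1296
  x=4: 1/3 × log_2[(1/3)/(1/7)] = 0.4075
D_KL(P||Q) = 0.2224 bits

D_KL(P||Q) = 0.2224 ≥ 0 ✓

This non-negativity is a fundamental property: relative entropy cannot be negative because it measures how different Q is from P.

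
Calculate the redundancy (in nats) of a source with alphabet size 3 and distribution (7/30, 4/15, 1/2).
0.0600 nats

Redundancy measures how far a source is from maximum entropy:
R = H_max - H(X)

Maximum entropy for 3 symbols: H_max = log_e(3) = 1.0986 nats
Actual entropy: H(X) = 1.0386 nats
Redundancy: R = 1.0986 - 1.0386 = 0.0600 nats

This redundancy represents potential for compression: the source could be compressed by 0.0600 nats per symbol.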